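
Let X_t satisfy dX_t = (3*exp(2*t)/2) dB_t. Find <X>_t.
<X>_t = 9*exp(4*t)/16 - 9/16

For an Itô process dX_t = a(t) dt + b(t) dB_t, the quadratic variation is <X>_t = int_0^t b(s)^2 ds (the drift term does not contribute). Here b(s) = 3*exp(2*s)/2, so
  b(s)^2 = 9*exp(4*s)/4.
Integrating from 0 to t:
  <X>_t = int_0^t (9*exp(4*s)/4) ds = 9*exp(4*t)/16 - 9/16.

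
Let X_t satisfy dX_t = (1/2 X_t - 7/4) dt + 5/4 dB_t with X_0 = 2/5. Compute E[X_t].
E[X_t] = 7/2 - 31*exp(t/2)/10

Taking expectations and using E[dB_t] = 0, the mean m(t) = E[X_t] satisfies the ODE m'(t) = a m(t) + b with m(0) = x_0. With a = 1/2, b = -7/4, x_0 = 2/5, the solution is
  m(t) = x_0 * exp(a t) + (b/a) * (exp(a t) - 1)
       = (2/5) * exp((1/2) t) + ((-7/4)/(1/2)) * (exp((1/2) t) - 1)
       = 7/2 - 31*exp(t/2)/10.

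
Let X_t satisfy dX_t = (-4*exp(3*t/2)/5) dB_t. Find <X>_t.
<X>_t = 16*exp(3*t)/75 - 16/75

For an Itô process dX_t = a(t) dt + b(t) dB_t, the quadratic variation is <X>_t = int_0^t b(s)^2 ds (the drift term does not contribute). Here b(s) = -4*exp(3*s/2)/5, so
  b(s)^2 = 16*exp(3*s)/25.
Integrating from 0 to t:
  <X>_t = int_0^t (16*exp(3*s)/25) ds = 16*exp(3*t)/75 - 16/75.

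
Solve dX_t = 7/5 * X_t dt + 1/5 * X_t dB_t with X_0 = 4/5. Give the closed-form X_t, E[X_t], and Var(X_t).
X_t = 4/5 * exp((69/50) t + (1/5) B_t); E[X_t] = 4*exp(7*t/5)/5; Var(X_t) = 16*(exp(t/25) - 1)*exp(14*t/5)/25

For GBM dX = mu X dt + sigma X dB with X_0 = x_0, apply Itô to Y = log X: dY = (mu - sigma^2/2) dt + sigma dB, so Y_t = log(x_0) + (mu - sigma^2/2) t + sigma B_t and hence X_t = x_0 * exp((mu - sigma^2/2) t + sigma B_t).
With mu = 7/5, sigma = 1/5, x_0 = 4/5, this gives:
  X_t = 4/5 * exp((69/50) * t + (1/5) * B_t).
Since sigma*B_t ~ Normal(0, sigma^2 t), E[exp(sigma*B_t)] = exp(sigma^2 t / 2); so E[X_t] = x_0 * exp((mu - sigma^2/2) t) * exp(sigma^2 t / 2) = x_0 * exp(mu t) = 4*exp(7*t/5)/5.
Var(X_t) = E[X_t^2] - (E[X_t])^2 = x_0^2 * exp(2 mu t) * (exp(sigma^2 t) - 1) = 16*(exp(t/25) - 1)*exp(14*t/5)/25.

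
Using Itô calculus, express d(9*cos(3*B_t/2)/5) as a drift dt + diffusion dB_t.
d(9*cos(3*B_t/2)/5) = (-81*cos(3*B_t/2)/40) dt + (-27*sin(3*B_t/2)/10) dB_t

Itô's formula for f(B_t) gives d f(B_t) = f'(B_t) dB_t + (1/2) f''(B_t) dt. Compute derivatives of f(x) = 9*cos(3*x/2)/5:
  f'(x)  = -27*sin(3*x/2)/10
  f''(x) = -81*cos(3*x/2)/20
Substitute x = B_t and multiply the f'' term by 1/2:
  drift     = (1/2) * (-81*cos(3*x/2)/20) evaluated at B_t = -81*cos(3*B_t/2)/40
  diffusion = (-27*sin(3*x/2)/10) evaluated at B_t = -27*sin(3*B_t/2)/10
Therefore d(9*cos(3*B_t/2)/5) = (-81*cos(3*B_t/2)/40) dt + (-27*sin(3*B_t/2)/10) dB_t.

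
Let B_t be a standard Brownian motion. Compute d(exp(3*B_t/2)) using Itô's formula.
d(exp(3*B_t/2)) = (9*exp(3*B_t/2)/8) dt + (3*exp(3*B_t/2)/2) dB_t

Itô's formula for f(B_t) gives d f(B_t) = f'(B_t) dB_t + (1/2) f''(B_t) dt. Compute derivatives of f(x) = exp(3*x/2):
  f'(x)  = 3*exp(3*x/2)/2
  f''(x) = 9*exp(3*x/2)/4
Substitute x = B_t and multiply the f'' term by 1/2:
  drift     = (1/2) * (9*exp(3*x/2)/4) evaluated at B_t = 9*exp(3*B_t/2)/8
  diffusion = (3*exp(3*x/2)/2) evaluated at B_t = 3*exp(3*B_t/2)/2
Therefore d(exp(3*B_t/2)) = (9*exp(3*B_t/2)/8) dt + (3*exp(3*B_t/2)/2) dB_t.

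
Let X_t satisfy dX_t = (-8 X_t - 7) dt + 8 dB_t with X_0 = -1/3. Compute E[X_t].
E[X_t] = -7/8 + 13*exp(-8*t)/24

Taking expectations and using E[dB_t] = 0, the mean m(t) = E[X_t] satisfies the ODE m'(t) = a m(t) + b with m(0) = x_0. With a = -8, b = -7, x_0 = -1/3, the solution is
  m(t) = x_0 * exp(a t) + (b/a) * (exp(a t) - 1)
       = (-1/3) * exp((-8) t) + ((-7)/(-8)) * (exp((-8) t) - 1)
       = -7/8 + 13*exp(-8*t)/24.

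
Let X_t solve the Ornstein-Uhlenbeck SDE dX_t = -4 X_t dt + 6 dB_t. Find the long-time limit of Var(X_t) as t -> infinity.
lim Var(X_t) = 9/2

The OU SDE dX = -theta X dt + sigma dB admits the integrating factor exp(theta t): d(exp(theta t) X_t) = sigma exp(theta t) dB_t. Integrating from 0 to t gives X_t = x_0 * exp(-theta t) + sigma * int_0^t exp(-theta (t-s)) dB_s for any initial x_0. The Itô integral has variance (by the Itô isometry) sigma^2 * int_0^t exp(-2 theta (t - s)) ds = sigma^2 * (1 - exp(-2 theta t)) / (2 theta), independent of x_0.
With theta = 4, sigma = 6:
  Var(X_t) = (6)^2 * (1 - exp(-2*4 t)) / (2 * 4) = 9/2 - 9*exp(-8*t)/2.
As t -> infinity, exp(-2*4 t) -> 0, so the stationary variance is sigma^2 / (2 theta) = 9/2.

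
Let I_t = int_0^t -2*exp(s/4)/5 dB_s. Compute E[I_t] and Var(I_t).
E[I_t] = 0; Var(I_t) = 8*exp(t/2)/25 - 8/25

The Itô integral of a deterministic integrand f(s) has mean 0 because each increment f(s) * (B_{s+ds} - B_s) has mean 0. By the Itô isometry:
  Var( int_0^t f(s) dB_s ) = E[ (int_0^t f(s) dB_s)^2 ] = int_0^t f(s)^2 ds.
Here f(s) = -2*exp(s/4)/5, so f(s)^2 = 4*exp(s/2)/25. Integrate:
  int_0^t (4*exp(s/2)/25) ds = 8*exp(t/2)/25 - 8/25.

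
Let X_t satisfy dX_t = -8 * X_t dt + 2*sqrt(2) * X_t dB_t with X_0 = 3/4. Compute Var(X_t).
Var(X_t) = (9*exp(8*t) - 9)*exp(-16*t)/16

For GBM dX = mu X dt + sigma X dB with X_0 = x_0, apply Itô to Y = log X: dY = (mu - sigma^2/2) dt + sigma dB, so Y_t = log(x_0) + (mu - sigma^2/2) t + sigma B_t and hence X_t = x_0 * exp((mu - sigma^2/2) t + sigma B_t).
With mu = -8, sigma = 2*sqrt(2), x_0 = 3/4, this gives:
  X_t = 3/4 * exp((-12) * t + (2*sqrt(2)) * B_t).
Since sigma*B_t ~ Normal(0, sigma^2 t), E[exp(sigma*B_t)] = exp(sigma^2 t / 2); so E[X_t] = x_0 * exp((mu - sigma^2/2) t) * exp(sigma^2 t / 2) = x_0 * exp(mu t) = 3*exp(-8*t)/4.
Var(X_t) = E[X_t^2] - (E[X_t])^2 = x_0^2 * exp(2 mu t) * (exp(sigma^2 t) - 1) = (9*exp(8*t) - 9)*exp(-16*t)/16.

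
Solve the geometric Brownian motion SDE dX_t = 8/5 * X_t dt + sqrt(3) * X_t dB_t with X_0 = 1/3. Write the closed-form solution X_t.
X_t = 1/3 * exp((1/10) * t + (sqrt(3)) * B_t)

For GBM dX = mu X dt + sigma X dB with X_0 = x_0, apply Itô to Y = log X: dY = (mu - sigma^2/2) dt + sigma dB, so Y_t = log(x_0) + (mu - sigma^2/2) t + sigma B_t and hence X_t = x_0 * exp((mu - sigma^2/2) t + sigma B_t).
With mu = 8/5, sigma = sqrt(3), x_0 = 1/3, this gives:
  X_t = 1/3 * exp((1/10) * t + (sqrt(3)) * B_t).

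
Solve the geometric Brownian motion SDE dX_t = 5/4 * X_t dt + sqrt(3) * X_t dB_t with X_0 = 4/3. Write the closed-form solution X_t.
X_t = 4/3 * exp((-1/4) * t + (sqrt(3)) * B_t)

For GBM dX = mu X dt + sigma X dB with X_0 = x_0, apply Itô to Y = log X: dY = (mu - sigma^2/2) dt + sigma dB, so Y_t = log(x_0) + (mu - sigma^2/2) t + sigma B_t and hence X_t = x_0 * exp((mu - sigma^2/2) t + sigma B_t).
With mu = 5/4, sigma = sqrt(3), x_0 = 4/3, this gives:
  X_t = 4/3 * exp((-1/4) * t + (sqrt(3)) * B_t).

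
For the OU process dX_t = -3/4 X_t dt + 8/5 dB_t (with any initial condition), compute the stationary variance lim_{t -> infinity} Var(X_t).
lim Var(X_t) = 128/75

The OU SDE dX = -theta X dt + sigma dB admits the integrating factor exp(theta t): d(exp(theta t) X_t) = sigma exp(theta t) dB_t. Integrating from 0 to t gives X_t = x_0 * exp(-theta t) + sigma * int_0^t exp(-theta (t-s)) dB_s for any initial x_0. The Itô integral has variance (by the Itô isometry) sigma^2 * int_0^t exp(-2 theta (t - s)) ds = sigma^2 * (1 - exp(-2 theta t)) / (2 theta), independent of x_0.
With theta = 3/4, sigma = 8/5:
  Var(X_t) = (8/5)^2 * (1 - exp(-2*3/4 t)) / (2 * 3/4) = 128/75 - 128*exp(-3*t/2)/75.
As t -> infinity, exp(-2*3/4 t) -> 0, so the stationary variance is sigma^2 / (2 theta) = 128/75.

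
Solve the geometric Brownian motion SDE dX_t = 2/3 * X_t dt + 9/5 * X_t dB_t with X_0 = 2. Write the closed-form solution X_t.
X_t = 2 * exp((-143/150) * t + (9/5) * B_t)

For GBM dX = mu X dt + sigma X dB with X_0 = x_0, apply Itô to Y = log X: dY = (mu - sigma^2/2) dt + sigma dB, so Y_t = log(x_0) + (mu - sigma^2/2) t + sigma B_t and hence X_t = x_0 * exp((mu - sigma^2/2) t + sigma B_t).
With mu = 2/3, sigma = 9/5, x_0 = 2, this gives:
  X_t = 2 * exp((-143/150) * t + (9/5) * B_t).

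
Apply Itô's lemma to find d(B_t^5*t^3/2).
d(B_t^5*t^3/2) = (B_t^3*t^2*(3*B_t^2 + 10*t)/2) dt + (5*B_t^4*t^3/2) dB_t

Itô's formula for f(t, x): d f(t, B_t) = (f_t + (1/2) f_xx) dt + f_x dB_t. Compute partials of f(t, x) = t^3*x^5/2:
  f_t(t,x)  = 3*t^2*x^5/2
  f_x(t,x)  = 5*t^3*x^4/2
  f_xx(t,x) = 10*t^3*x^3
Assemble drift = f_t + (1/2) f_xx = t^2*x^3*(10*t + 3*x^2)/2 and diffusion = f_x = 5*t^3*x^4/2. Substituting x = B_t:
  d(B_t^5*t^3/2) = (B_t^3*t^2*(3*B_t^2 + 10*t)/2) dt + (5*B_t^4*t^3/2) dB_t.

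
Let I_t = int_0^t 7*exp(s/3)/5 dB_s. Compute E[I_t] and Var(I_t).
E[I_t] = 0; Var(I_t) = 147*exp(2*t/3)/50 - 147/50

The Itô integral of a deterministic integrand f(s) has mean 0 because each increment f(s) * (B_{s+ds} - B_s) has mean 0. By the Itô isometry:
  Var( int_0^t f(s) dB_s ) = E[ (int_0^t f(s) dB_s)^2 ] = int_0^t f(s)^2 ds.
Here f(s) = 7*exp(s/3)/5, so f(s)^2 = 49*exp(2*s/3)/25. Integrate:
  int_0^t (49*exp(2*s/3)/25) ds = 147*exp(2*t/3)/50 - 147/50.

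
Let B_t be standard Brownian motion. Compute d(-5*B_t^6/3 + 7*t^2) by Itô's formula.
d(-5*B_t^6/3 + 7*t^2) = (-25*B_t^4 + 14*t) dt + (-10*B_t^5) dB_t

Itô's formula for f(t, x): d f(t, B_t) = (f_t + (1/2) f_xx) dt + f_x dB_t. Compute partials of f(t, x) = 7*t^2 - 5*x^6/3:
  f_t(t,x)  = 14*t
  f_x(t,x)  = -10*x^5
  f_xx(t,x) = -50*x^4
Assemble drift = f_t + (1/2) f_xx = 14*t - 25*x^4 and diffusion = f_x = -10*x^5. Substituting x = B_t:
  d(-5*B_t^6/3 + 7*t^2) = (-25*B_t^4 + 14*t) dt + (-10*B_t^5) dB_t.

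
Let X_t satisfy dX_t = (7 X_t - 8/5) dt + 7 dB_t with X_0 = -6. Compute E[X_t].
E[X_t] = 8/35 - 218*exp(7*t)/35

Taking expectations and using E[dB_t] = 0, the mean m(t) = E[X_t] satisfies the ODE m'(t) = a m(t) + b with m(0) = x_0. With a = 7, b = -8/5, x_0 = -6, the solution is
  m(t) = x_0 * exp(a t) + (b/a) * (exp(a t) - 1)
       = (-6) * exp(7 t) + ((-8/5)/7) * (exp(7 t) - 1)
       = 8/35 - 218*exp(7*t)/35.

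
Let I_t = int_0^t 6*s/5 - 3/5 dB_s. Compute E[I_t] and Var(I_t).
E[I_t] = 0; Var(I_t) = 3*t*(4*t^2 - 6*t + 3)/25

The Itô integral of a deterministic integrand f(s) has mean 0 because each increment f(s) * (B_{s+ds} - B_s) has mean 0. By the Itô isometry:
  Var( int_0^t f(s) dB_s ) = E[ (int_0^t f(s) dB_s)^2 ] = int_0^t f(s)^2 ds.
Here f(s) = 6*s/5 - 3/5, so f(s)^2 = 9*(2*s - 1)^2/25. Integrate:
  int_0^t (9*(2*s - 1)^2/25) ds = 3*t*(4*t^2 - 6*t + 3)/25.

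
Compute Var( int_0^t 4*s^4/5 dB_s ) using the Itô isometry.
Var = 16*t^9/225

The Itô integral of a deterministic integrand f(s) has mean 0 because each increment f(s) * (B_{s+ds} - B_s) has mean 0. By the Itô isometry:
  Var( int_0^t f(s) dB_s ) = E[ (int_0^t f(s) dB_s)^2 ] = int_0^t f(s)^2 ds.
Here f(s) = 4*s^4/5, so f(s)^2 = 16*s^8/25. Integrate:
  int_0^t (16*s^8/25) ds = 16*t^9/225.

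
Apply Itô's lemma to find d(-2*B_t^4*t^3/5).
d(-2*B_t^4*t^3/5) = (6*B_t^2*t^2*(-B_t^2 - 2*t)/5) dt + (-8*B_t^3*t^3/5) dB_t

Itô's formula for f(t, x): d f(t, B_t) = (f_t + (1/2) f_xx) dt + f_x dB_t. Compute partials of f(t, x) = -2*t^3*x^4/5:
  f_t(t,x)  = -6*t^2*x^4/5
  f_x(t,x)  = -8*t^3*x^3/5
  f_xx(t,x) = -24*t^3*x^2/5
Assemble drift = f_t + (1/2) f_xx = 6*t^2*x^2*(-2*t - x^2)/5 and diffusion = f_x = -8*t^3*x^3/5. Substituting x = B_t:
  d(-2*B_t^4*t^3/5) = (6*B_t^2*t^2*(-B_t^2 - 2*t)/5) dt + (-8*B_t^3*t^3/5) dB_t.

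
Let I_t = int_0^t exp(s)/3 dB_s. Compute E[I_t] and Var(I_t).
E[I_t] = 0; Var(I_t) = exp(2*t)/18 - 1/18

The Itô integral of a deterministic integrand f(s) has mean 0 because each increment f(s) * (B_{s+ds} - B_s) has mean 0. By the Itô isometry:
  Var( int_0^t f(s) dB_s ) = E[ (int_0^t f(s) dB_s)^2 ] = int_0^t f(s)^2 ds.
Here f(s) = exp(s)/3, so f(s)^2 = exp(2*s)/9. Integrate:
  int_0^t (exp(2*s)/9) ds = exp(2*t)/18 - 1/18.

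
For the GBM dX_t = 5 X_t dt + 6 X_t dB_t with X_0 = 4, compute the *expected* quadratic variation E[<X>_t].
E[<X>_t] = 288*exp(46*t)/23 - 288/23

<X>_t = int_0^t (6 * X_s)^2 ds. Taking expectation inside the integral: E[<X>_t] = 6^2 * int_0^t E[X_s^2] ds. For GBM, E[X_s^2] = x_0^2 * exp((2 mu + sigma^2) s). Integrating:
  E[<X>_t] = 6^2 * 4^2 * (exp((2*5 + 6^2) t) - 1) / (2*5 + 6^2)
           = 6^2 * 4^2 * (exp(46 t) - 1) / 46 = 288*exp(46*t)/23 - 288/23.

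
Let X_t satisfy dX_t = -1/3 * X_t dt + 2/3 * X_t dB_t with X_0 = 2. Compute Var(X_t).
Var(X_t) = (4*exp(4*t/9) - 4)*exp(-2*t/3)

For GBM dX = mu X dt + sigma X dB with X_0 = x_0, apply Itô to Y = log X: dY = (mu - sigma^2/2) dt + sigma dB, so Y_t = log(x_0) + (mu - sigma^2/2) t + sigma B_t and hence X_t = x_0 * exp((mu - sigma^2/2) t + sigma B_t).
With mu = -1/3, sigma = 2/3, x_0 = 2, this gives:
  X_t = 2 * exp((-5/9) * t + (2/3) * B_t).
Since sigma*B_t ~ Normal(0, sigma^2 t), E[exp(sigma*B_t)] = exp(sigma^2 t / 2); so E[X_t] = x_0 * exp((mu - sigma^2/2) t) * exp(sigma^2 t / 2) = x_0 * exp(mu t) = 2*exp(-t/3).
Var(X_t) = E[X_t^2] - (E[X_t])^2 = x_0^2 * exp(2 mu t) * (exp(sigma^2 t) - 1) = (4*exp(4*t/9) - 4)*exp(-2*t/3).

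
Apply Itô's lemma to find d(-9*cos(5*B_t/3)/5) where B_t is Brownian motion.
d(-9*cos(5*B_t/3)/5) = (5*cos(5*B_t/3)/2) dt + (3*sin(5*B_t/3)) dB_t

Itô's formula for f(B_t) gives d f(B_t) = f'(B_t) dB_t + (1/2) f''(B_t) dt. Compute derivatives of f(x) = -9*cos(5*x/3)/5:
  f'(x)  = 3*sin(5*x/3)
  f''(x) = 5*cos(5*x/3)
Substitute x = B_t and multiply the f'' term by 1/2:
  drift     = (1/2) * (5*cos(5*x/3)) evaluated at B_t = 5*cos(5*B_t/3)/2
  diffusion = (3*sin(5*x/3)) evaluated at B_t = 3*sin(5*B_t/3)
Therefore d(-9*cos(5*B_t/3)/5) = (5*cos(5*B_t/3)/2) dt + (3*sin(5*B_t/3)) dB_t.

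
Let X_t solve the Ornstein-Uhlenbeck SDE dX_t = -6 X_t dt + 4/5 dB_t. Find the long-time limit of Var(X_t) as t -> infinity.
lim Var(X_t) = 4/75

The OU SDE dX = -theta X dt + sigma dB admits the integrating factor exp(theta t): d(exp(theta t) X_t) = sigma exp(theta t) dB_t. Integrating from 0 to t gives X_t = x_0 * exp(-theta t) + sigma * int_0^t exp(-theta (t-s)) dB_s for any initial x_0. The Itô integral has variance (by the Itô isometry) sigma^2 * int_0^t exp(-2 theta (t - s)) ds = sigma^2 * (1 - exp(-2 theta t)) / (2 theta), independent of x_0.
With theta = 6, sigma = 4/5:
  Var(X_t) = (4/5)^2 * (1 - exp(-2*6 t)) / (2 * 6) = 4/75 - 4*exp(-12*t)/75.
As t -> infinity, exp(-2*6 t) -> 0, so the stationary variance is sigma^2 / (2 theta) = 4/75.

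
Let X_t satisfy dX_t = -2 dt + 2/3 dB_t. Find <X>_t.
<X>_t = 4*t/9

For an Itô process dX_t = a(t) dt + b(t) dB_t, the quadratic variation is <X>_t = int_0^t b(s)^2 ds (the drift term does not contribute). Here b(s) = 2/3, so
  b(s)^2 = 4/9.
Integrating from 0 to t:
  <X>_t = int_0^t (4/9) ds = 4*t/9.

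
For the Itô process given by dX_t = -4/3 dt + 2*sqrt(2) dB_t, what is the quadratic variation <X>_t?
<X>_t = 8*t

For an Itô process dX_t = a(t) dt + b(t) dB_t, the quadratic variation is <X>_t = int_0^t b(s)^2 ds (the drift term does not contribute). Here b(s) = 2*sqrt(2), so
  b(s)^2 = 8.
Integrating from 0 to t:
  <X>_t = int_0^t (8) ds = 8*t.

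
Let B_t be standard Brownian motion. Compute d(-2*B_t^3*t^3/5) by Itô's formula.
d(-2*B_t^3*t^3/5) = (6*B_t*t^2*(-B_t^2 - t)/5) dt + (-6*B_t^2*t^3/5) dB_t

Itô's formula for f(t, x): d f(t, B_t) = (f_t + (1/2) f_xx) dt + f_x dB_t. Compute partials of f(t, x) = -2*t^3*x^3/5:
  f_t(t,x)  = -6*t^2*x^3/5
  f_x(t,x)  = -6*t^3*x^2/5
  f_xx(t,x) = -12*t^3*x/5
Assemble drift = f_t + (1/2) f_xx = 6*t^2*x*(-t - x^2)/5 and diffusion = f_x = -6*t^3*x^2/5. Substituting x = B_t:
  d(-2*B_t^3*t^3/5) = (6*B_t*t^2*(-B_t^2 - t)/5) dt + (-6*B_t^2*t^3/5) dB_t.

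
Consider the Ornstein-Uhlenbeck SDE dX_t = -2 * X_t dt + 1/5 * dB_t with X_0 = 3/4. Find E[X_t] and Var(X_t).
E[X_t] = 3*exp(-2*t)/4; Var(X_t) = 1/100 - exp(-4*t)/100

The OU SDE dX = -theta X dt + sigma dB admits the integrating factor exp(theta t): d(exp(theta t) X_t) = sigma exp(theta t) dB_t. Integrating from 0 to t:
  X_t = x_0 * exp(-theta t) + sigma * int_0^t exp(-theta (t-s)) dB_s.
The Itô integral has mean 0 and (by the Itô isometry) variance sigma^2 * int_0^t exp(-2 theta (t - s)) ds = sigma^2 * (1 - exp(-2 theta t)) / (2 theta).
With theta = 2, sigma = 1/5, x_0 = 3/4:
  E[X_t] = 3/4 * exp(-2 t) = 3*exp(-2*t)/4
  Var(X_t) = (1/5)^2 * (1 - exp(-2*2 t)) / (2 * 2) = 1/100 - exp(-4*t)/100.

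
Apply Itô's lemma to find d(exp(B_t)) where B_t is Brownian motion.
d(exp(B_t)) = (exp(B_t)/2) dt + (exp(B_t)) dB_t

Itô's formula for f(B_t) gives d f(B_t) = f'(B_t) dB_t + (1/2) f''(B_t) dt. Compute derivatives of f(x) = exp(x):
  f'(x)  = exp(x)
  f''(x) = exp(x)
Substitute x = B_t and multiply the f'' term by 1/2:
  drift     = (1/2) * (exp(x)) evaluated at B_t = exp(B_t)/2
  diffusion = (exp(x)) evaluated at B_t = exp(B_t)
Therefore d(exp(B_t)) = (exp(B_t)/2) dt + (exp(B_t)) dB_t.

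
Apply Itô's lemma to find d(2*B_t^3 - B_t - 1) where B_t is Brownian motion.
d(2*B_t^3 - B_t - 1) = (6*B_t) dt + (6*B_t^2 - 1) dB_t

Itô's formula for f(B_t) gives d f(B_t) = f'(B_t) dB_t + (1/2) f''(B_t) dt. Compute derivatives of f(x) = 2*x^3 - x - 1:
  f'(x)  = 6*x^2 - 1
  f''(x) = 12*x
Substitute x = B_t and multiply the f'' term by 1/2:
  drift     = (1/2) * (12*x) evaluated at B_t = 6*B_t
  diffusion = (6*x^2 - 1) evaluated at B_t = 6*B_t^2 - 1
Therefore d(2*B_t^3 - B_t - 1) = (6*B_t) dt + (6*B_t^2 - 1) dB_t.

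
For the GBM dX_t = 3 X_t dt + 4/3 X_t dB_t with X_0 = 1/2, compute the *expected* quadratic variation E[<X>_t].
E[<X>_t] = 2*exp(70*t/9)/35 - 2/35

<X>_t = int_0^t ((4/3) * X_s)^2 ds. Taking expectation inside the integral: E[<X>_t] = (4/3)^2 * int_0^t E[X_s^2] ds. For GBM, E[X_s^2] = x_0^2 * exp((2 mu + sigma^2) s). Integrating:
  E[<X>_t] = (4/3)^2 * (1/2)^2 * (exp((2*3 + (4/3)^2) t) - 1) / (2*3 + (4/3)^2)
           = (4/3)^2 * (1/2)^2 * (exp((70/9) t) - 1) / (70/9) = 2*exp(70*t/9)/35 - 2/35.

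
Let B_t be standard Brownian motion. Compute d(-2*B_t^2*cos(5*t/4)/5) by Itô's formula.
d(-2*B_t^2*cos(5*t/4)/5) = (B_t^2*sin(5*t/4)/2 - 2*cos(5*t/4)/5) dt + (-4*B_t*cos(5*t/4)/5) dB_t

Itô's formula for f(t, x): d f(t, B_t) = (f_t + (1/2) f_xx) dt + f_x dB_t. Compute partials of f(t, x) = -2*x^2*cos(5*t/4)/5:
  f_t(t,x)  = x^2*sin(5*t/4)/2
  f_x(t,x)  = -4*x*cos(5*t/4)/5
  f_xx(t,x) = -4*cos(5*t/4)/5
Assemble drift = f_t + (1/2) f_xx = x^2*sin(5*t/4)/2 - 2*cos(5*t/4)/5 and diffusion = f_x = -4*x*cos(5*t/4)/5. Substituting x = B_t:
  d(-2*B_t^2*cos(5*t/4)/5) = (B_t^2*sin(5*t/4)/2 - 2*cos(5*t/4)/5) dt + (-4*B_t*cos(5*t/4)/5) dB_t.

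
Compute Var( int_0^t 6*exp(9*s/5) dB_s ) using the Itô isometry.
Var = 10*exp(18*t/5) - 10

The Itô integral of a deterministic integrand f(s) has mean 0 because each increment f(s) * (B_{s+ds} - B_s) has mean 0. By the Itô isometry:
  Var( int_0^t f(s) dB_s ) = E[ (int_0^t f(s) dB_s)^2 ] = int_0^t f(s)^2 ds.
Here f(s) = 6*exp(9*s/5), so f(s)^2 = 36*exp(18*s/5). Integrate:
  int_0^t (36*exp(18*s/5)) ds = 10*exp(18*t/5) - 10.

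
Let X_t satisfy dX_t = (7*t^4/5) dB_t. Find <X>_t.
<X>_t = 49*t^9/225

For an Itô process dX_t = a(t) dt + b(t) dB_t, the quadratic variation is <X>_t = int_0^t b(s)^2 ds (the drift term does not contribute). Here b(s) = 7*s^4/5, so
  b(s)^2 = 49*s^8/25.
Integrating from 0 to t:
  <X>_t = int_0^t (49*s^8/25) ds = 49*t^9/225.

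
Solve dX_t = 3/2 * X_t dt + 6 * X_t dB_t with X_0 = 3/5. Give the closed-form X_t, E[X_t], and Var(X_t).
X_t = 3/5 * exp((-33/2) t + (6) B_t); E[X_t] = 3*exp(3*t/2)/5; Var(X_t) = 9*(exp(36*t) - 1)*exp(3*t)/25

For GBM dX = mu X dt + sigma X dB with X_0 = x_0, apply Itô to Y = log X: dY = (mu - sigma^2/2) dt + sigma dB, so Y_t = log(x_0) + (mu - sigma^2/2) t + sigma B_t and hence X_t = x_0 * exp((mu - sigma^2/2) t + sigma B_t).
With mu = 3/2, sigma = 6, x_0 = 3/5, this gives:
  X_t = 3/5 * exp((-33/2) * t + (6) * B_t).
Since sigma*B_t ~ Normal(0, sigma^2 t), E[exp(sigma*B_t)] = exp(sigma^2 t / 2); so E[X_t] = x_0 * exp((mu - sigma^2/2) t) * exp(sigma^2 t / 2) = x_0 * exp(mu t) = 3*exp(3*t/2)/5.
Var(X_t) = E[X_t^2] - (E[X_t])^2 = x_0^2 * exp(2 mu t) * (exp(sigma^2 t) - 1) = 9*(exp(36*t) - 1)*exp(3*t)/25.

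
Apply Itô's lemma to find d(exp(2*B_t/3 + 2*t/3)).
d(exp(2*B_t/3 + 2*t/3)) = (8*exp(2*B_t/3 + 2*t/3)/9) dt + (2*exp(2*B_t/3 + 2*t/3)/3) dB_t

Itô's formula for f(t, x): d f(t, B_t) = (f_t + (1/2) f_xx) dt + f_x dB_t. Compute partials of f(t, x) = exp(2*t/3 + 2*x/3):
  f_t(t,x)  = 2*exp(2*t/3 + 2*x/3)/3
  f_x(t,x)  = 2*exp(2*t/3 + 2*x/3)/3
  f_xx(t,x) = 4*exp(2*t/3 + 2*x/3)/9
Assemble drift = f_t + (1/2) f_xx = 8*exp(2*t/3 + 2*x/3)/9 and diffusion = f_x = 2*exp(2*t/3 + 2*x/3)/3. Substituting x = B_t:
  d(exp(2*B_t/3 + 2*t/3)) = (8*exp(2*B_t/3 + 2*t/3)/9) dt + (2*exp(2*B_t/3 + 2*t/3)/3) dB_t.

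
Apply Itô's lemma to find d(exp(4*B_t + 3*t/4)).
d(exp(4*B_t + 3*t/4)) = (35*exp(4*B_t + 3*t/4)/4) dt + (4*exp(4*B_t + 3*t/4)) dB_t

Itô's formula for f(t, x): d f(t, B_t) = (f_t + (1/2) f_xx) dt + f_x dB_t. Compute partials of f(t, x) = exp(3*t/4 + 4*x):
  f_t(t,x)  = 3*exp(3*t/4 + 4*x)/4
  f_x(t,x)  = 4*exp(3*t/4 + 4*x)
  f_xx(t,x) = 16*exp(3*t/4 + 4*x)
Assemble drift = f_t + (1/2) f_xx = 35*exp(3*t/4 + 4*x)/4 and diffusion = f_x = 4*exp(3*t/4 + 4*x). Substituting x = B_t:
  d(exp(4*B_t + 3*t/4)) = (35*exp(4*B_t + 3*t/4)/4) dt + (4*exp(4*B_t + 3*t/4)) dB_t.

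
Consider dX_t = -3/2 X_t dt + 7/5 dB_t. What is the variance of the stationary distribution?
lim Var(X_t) = 49/75

The OU SDE dX = -theta X dt + sigma dB admits the integrating factor exp(theta t): d(exp(theta t) X_t) = sigma exp(theta t) dB_t. Integrating from 0 to t gives X_t = x_0 * exp(-theta t) + sigma * int_0^t exp(-theta (t-s)) dB_s for any initial x_0. The Itô integral has variance (by the Itô isometry) sigma^2 * int_0^t exp(-2 theta (t - s)) ds = sigma^2 * (1 - exp(-2 theta t)) / (2 theta), independent of x_0.
With theta = 3/2, sigma = 7/5:
  Var(X_t) = (7/5)^2 * (1 - exp(-2*3/2 t)) / (2 * 3/2) = 49/75 - 49*exp(-3*t)/75.
As t -> infinity, exp(-2*3/2 t) -> 0, so the stationary variance is sigma^2 / (2 theta) = 49/75.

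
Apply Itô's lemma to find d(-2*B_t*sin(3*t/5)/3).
d(-2*B_t*sin(3*t/5)/3) = (-2*B_t*cos(3*t/5)/5) dt + (-2*sin(3*t/5)/3) dB_t

Itô's formula for f(t, x): d f(t, B_t) = (f_t + (1/2) f_xx) dt + f_x dB_t. Compute partials of f(t, x) = -2*x*sin(3*t/5)/3:
  f_t(t,x)  = -2*x*cos(3*t/5)/5
  f_x(t,x)  = -2*sin(3*t/5)/3
  f_xx(t,x) = 0
Assemble drift = f_t + (1/2) f_xx = -2*x*cos(3*t/5)/5 and diffusion = f_x = -2*sin(3*t/5)/3. Substituting x = B_t:
  d(-2*B_t*sin(3*t/5)/3) = (-2*B_t*cos(3*t/5)/5) dt + (-2*sin(3*t/5)/3) dB_t.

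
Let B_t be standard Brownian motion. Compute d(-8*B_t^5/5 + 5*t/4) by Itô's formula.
d(-8*B_t^5/5 + 5*t/4) = (5/4 - 16*B_t^3) dt + (-8*B_t^4) dB_t

Itô's formula for f(t, x): d f(t, B_t) = (f_t + (1/2) f_xx) dt + f_x dB_t. Compute partials of f(t, x) = 5*t/4 - 8*x^5/5:
  f_t(t,x)  = 5/4
  f_x(t,x)  = -8*x^4
  f_xx(t,x) = -32*x^3
Assemble drift = f_t + (1/2) f_xx = 5/4 - 16*x^3 and diffusion = f_x = -8*x^4. Substituting x = B_t:
  d(-8*B_t^5/5 + 5*t/4) = (5/4 - 16*B_t^3) dt + (-8*B_t^4) dB_t.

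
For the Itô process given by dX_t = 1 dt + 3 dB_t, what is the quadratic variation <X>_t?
<X>_t = 9*t

For an Itô process dX_t = a(t) dt + b(t) dB_t, the quadratic variation is <X>_t = int_0^t b(s)^2 ds (the drift term does not contribute). Here b(s) = 3, so
  b(s)^2 = 9.
Integrating from 0 to t:
  <X>_t = int_0^t (9) ds = 9*t.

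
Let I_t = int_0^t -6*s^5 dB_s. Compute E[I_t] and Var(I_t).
E[I_t] = 0; Var(I_t) = 36*t^11/11

The Itô integral of a deterministic integrand f(s) has mean 0 because each increment f(s) * (B_{s+ds} - B_s) has mean 0. By the Itô isometry:
  Var( int_0^t f(s) dB_s ) = E[ (int_0^t f(s) dB_s)^2 ] = int_0^t f(s)^2 ds.
Here f(s) = -6*s^5, so f(s)^2 = 36*s^10. Integrate:
  int_0^t (36*s^10) ds = 36*t^11/11.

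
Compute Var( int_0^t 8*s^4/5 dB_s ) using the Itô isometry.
Var = 64*t^9/225

The Itô integral of a deterministic integrand f(s) has mean 0 because each increment f(s) * (B_{s+ds} - B_s) has mean 0. By the Itô isometry:
  Var( int_0^t f(s) dB_s ) = E[ (int_0^t f(s) dB_s)^2 ] = int_0^t f(s)^2 ds.
Here f(s) = 8*s^4/5, so f(s)^2 = 64*s^8/25. Integrate:
  int_0^t (64*s^8/25) ds = 64*t^9/225.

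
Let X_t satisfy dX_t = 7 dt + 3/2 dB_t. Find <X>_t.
<X>_t = 9*t/4

For an Itô process dX_t = a(t) dt + b(t) dB_t, the quadratic variation is <X>_t = int_0^t b(s)^2 ds (the drift term does not contribute). Here b(s) = 3/2, so
  b(s)^2 = 9/4.
Integrating from 0 to t:
  <X>_t = int_0^t (9/4) ds = 9*t/4.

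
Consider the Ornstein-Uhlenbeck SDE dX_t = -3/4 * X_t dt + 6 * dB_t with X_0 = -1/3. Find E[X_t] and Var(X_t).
E[X_t] = -exp(-3*t/4)/3; Var(X_t) = 24 - 24*exp(-3*t/2)

The OU SDE dX = -theta X dt + sigma dB admits the integrating factor exp(theta t): d(exp(theta t) X_t) = sigma exp(theta t) dB_t. Integrating from 0 to t:
  X_t = x_0 * exp(-theta t) + sigma * int_0^t exp(-theta (t-s)) dB_s.
The Itô integral has mean 0 and (by the Itô isometry) variance sigma^2 * int_0^t exp(-2 theta (t - s)) ds = sigma^2 * (1 - exp(-2 theta t)) / (2 theta).
With theta = 3/4, sigma = 6, x_0 = -1/3:
  E[X_t] = -1/3 * exp(-3/4 t) = -exp(-3*t/4)/3
  Var(X_t) = (6)^2 * (1 - exp(-2*3/4 t)) / (2 * 3/4) = 24 - 24*exp(-3*t/2).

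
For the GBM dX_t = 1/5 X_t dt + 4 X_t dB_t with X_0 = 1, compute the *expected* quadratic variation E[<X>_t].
E[<X>_t] = 40*exp(82*t/5)/41 - 40/41

<X>_t = int_0^t (4 * X_s)^2 ds. Taking expectation inside the integral: E[<X>_t] = 4^2 * int_0^t E[X_s^2] ds. For GBM, E[X_s^2] = x_0^2 * exp((2 mu + sigma^2) s). Integrating:
  E[<X>_t] = 4^2 * 1^2 * (exp((2*(1/5) + 4^2) t) - 1) / (2*(1/5) + 4^2)
           = 4^2 * 1^2 * (exp((82/5) t) - 1) / (82/5) = 40*exp(82*t/5)/41 - 40/41.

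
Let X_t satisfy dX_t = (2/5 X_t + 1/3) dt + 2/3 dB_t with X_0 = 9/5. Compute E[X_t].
E[X_t] = 79*exp(2*t/5)/30 - 5/6

Taking expectations and using E[dB_t] = 0, the mean m(t) = E[X_t] satisfies the ODE m'(t) = a m(t) + b with m(0) = x_0. With a = 2/5, b = 1/3, x_0 = 9/5, the solution is
  m(t) = x_0 * exp(a t) + (b/a) * (exp(a t) - 1)
       = (9/5) * exp((2/5) t) + ((1/3)/(2/5)) * (exp((2/5) t) - 1)
       = 79*exp(2*t/5)/30 - 5/6.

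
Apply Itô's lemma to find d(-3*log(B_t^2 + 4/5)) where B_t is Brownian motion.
d(-3*log(B_t^2 + 4/5)) = (15*(5*B_t^2 - 4)/(5*B_t^2 + 4)^2) dt + (-30*B_t/(5*B_t^2 + 4)) dB_t

Itô's formula for f(B_t) gives d f(B_t) = f'(B_t) dB_t + (1/2) f''(B_t) dt. Compute derivatives of f(x) = -3*log(x^2 + 4/5):
  f'(x)  = -30*x/(5*x^2 + 4)
  f''(x) = 30*(5*x^2 - 4)/(5*x^2 + 4)^2
Substitute x = B_t and multiply the f'' term by 1/2:
  drift     = (1/2) * (30*(5*x^2 - 4)/(5*x^2 + 4)^2) evaluated at B_t = 15*(5*B_t^2 - 4)/(5*B_t^2 + 4)^2
  diffusion = (-30*x/(5*x^2 + 4)) evaluated at B_t = -30*B_t/(5*B_t^2 + 4)
Therefore d(-3*log(B_t^2 + 4/5)) = (15*(5*B_t^2 - 4)/(5*B_t^2 + 4)^2) dt + (-30*B_t/(5*B_t^2 + 4)) dB_t.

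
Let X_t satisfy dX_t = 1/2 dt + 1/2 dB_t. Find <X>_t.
<X>_t = t/4

For an Itô process dX_t = a(t) dt + b(t) dB_t, the quadratic variation is <X>_t = int_0^t b(s)^2 ds (the drift term does not contribute). Here b(s) = 1/2, so
  b(s)^2 = 1/4.
Integrating from 0 to t:
  <X>_t = int_0^t (1/4) ds = t/4.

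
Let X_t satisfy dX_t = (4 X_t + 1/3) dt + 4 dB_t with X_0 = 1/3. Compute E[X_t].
E[X_t] = 5*exp(4*t)/12 - 1/12

Taking expectations and using E[dB_t] = 0, the mean m(t) = E[X_t] satisfies the ODE m'(t) = a m(t) + b with m(0) = x_0. With a = 4, b = 1/3, x_0 = 1/3, the solution is
  m(t) = x_0 * exp(a t) + (b/a) * (exp(a t) - 1)
       = (1/3) * exp(4 t) + ((1/3)/4) * (exp(4 t) - 1)
       = 5*exp(4*t)/12 - 1/12.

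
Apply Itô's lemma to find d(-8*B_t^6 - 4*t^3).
d(-8*B_t^6 - 4*t^3) = (-120*B_t^4 - 12*t^2) dt + (-48*B_t^5) dB_t

Itô's formula for f(t, x): d f(t, B_t) = (f_t + (1/2) f_xx) dt + f_x dB_t. Compute partials of f(t, x) = -4*t^3 - 8*x^6:
  f_t(t,x)  = -12*t^2
  f_x(t,x)  = -48*x^5
  f_xx(t,x) = -240*x^4
Assemble drift = f_t + (1/2) f_xx = -12*t^2 - 120*x^4 and diffusion = f_x = -48*x^5. Substituting x = B_t:
  d(-8*B_t^6 - 4*t^3) = (-120*B_t^4 - 12*t^2) dt + (-48*B_t^5) dB_t.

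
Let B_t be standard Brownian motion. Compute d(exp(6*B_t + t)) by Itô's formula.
d(exp(6*B_t + t)) = (19*exp(6*B_t + t)) dt + (6*exp(6*B_t + t)) dB_t

Itô's formula for f(t, x): d f(t, B_t) = (f_t + (1/2) f_xx) dt + f_x dB_t. Compute partials of f(t, x) = exp(t + 6*x):
  f_t(t,x)  = exp(t + 6*x)
  f_x(t,x)  = 6*exp(t + 6*x)
  f_xx(t,x) = 36*exp(t + 6*x)
Assemble drift = f_t + (1/2) f_xx = 19*exp(t + 6*x) and diffusion = f_x = 6*exp(t + 6*x). Substituting x = B_t:
  d(exp(6*B_t + t)) = (19*exp(6*B_t + t)) dt + (6*exp(6*B_t + t)) dB_t.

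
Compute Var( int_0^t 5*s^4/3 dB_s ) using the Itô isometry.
Var = 25*t^9/81

The Itô integral of a deterministic integrand f(s) has mean 0 because each increment f(s) * (B_{s+ds} - B_s) has mean 0. By the Itô isometry:
  Var( int_0^t f(s) dB_s ) = E[ (int_0^t f(s) dB_s)^2 ] = int_0^t f(s)^2 ds.
Here f(s) = 5*s^4/3, so f(s)^2 = 25*s^8/9. Integrate:
  int_0^t (25*s^8/9) ds = 25*t^9/81.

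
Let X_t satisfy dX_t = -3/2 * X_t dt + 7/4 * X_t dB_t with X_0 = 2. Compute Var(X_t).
Var(X_t) = 4*exp(t/16) - 4*exp(-3*t)

For GBM dX = mu X dt + sigma X dB with X_0 = x_0, apply Itô to Y = log X: dY = (mu - sigma^2/2) dt + sigma dB, so Y_t = log(x_0) + (mu - sigma^2/2) t + sigma B_t and hence X_t = x_0 * exp((mu - sigma^2/2) t + sigma B_t).
With mu = -3/2, sigma = 7/4, x_0 = 2, this gives:
  X_t = 2 * exp((-97/32) * t + (7/4) * B_t).
Since sigma*B_t ~ Normal(0, sigma^2 t), E[exp(sigma*B_t)] = exp(sigma^2 t / 2); so E[X_t] = x_0 * exp((mu - sigma^2/2) t) * exp(sigma^2 t / 2) = x_0 * exp(mu t) = 2*exp(-3*t/2).
Var(X_t) = E[X_t^2] - (E[X_t])^2 = x_0^2 * exp(2 mu t) * (exp(sigma^2 t) - 1) = 4*exp(t/16) - 4*exp(-3*t).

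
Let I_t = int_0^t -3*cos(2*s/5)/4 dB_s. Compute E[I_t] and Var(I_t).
E[I_t] = 0; Var(I_t) = 9*t/32 + 45*sin(4*t/5)/128

The Itô integral of a deterministic integrand f(s) has mean 0 because each increment f(s) * (B_{s+ds} - B_s) has mean 0. By the Itô isometry:
  Var( int_0^t f(s) dB_s ) = E[ (int_0^t f(s) dB_s)^2 ] = int_0^t f(s)^2 ds.
Here f(s) = -3*cos(2*s/5)/4, so f(s)^2 = 9*cos(2*s/5)^2/16. Integrate:
  int_0^t (9*cos(2*s/5)^2/16) ds = 9*t/32 + 45*sin(4*t/5)/128.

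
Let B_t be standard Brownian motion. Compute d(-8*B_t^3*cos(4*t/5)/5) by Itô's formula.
d(-8*B_t^3*cos(4*t/5)/5) = (8*B_t*(4*B_t^2*sin(4*t/5) - 15*cos(4*t/5))/25) dt + (-24*B_t^2*cos(4*t/5)/5) dB_t

Itô's formula for f(t, x): d f(t, B_t) = (f_t + (1/2) f_xx) dt + f_x dB_t. Compute partials of f(t, x) = -8*x^3*cos(4*t/5)/5:
  f_t(t,x)  = 32*x^3*sin(4*t/5)/25
  f_x(t,x)  = -24*x^2*cos(4*t/5)/5
  f_xx(t,x) = -48*x*cos(4*t/5)/5
Assemble drift = f_t + (1/2) f_xx = 8*x*(4*x^2*sin(4*t/5) - 15*cos(4*t/5))/25 and diffusion = f_x = -24*x^2*cos(4*t/5)/5. Substituting x = B_t:
  d(-8*B_t^3*cos(4*t/5)/5) = (8*B_t*(4*B_t^2*sin(4*t/5) - 15*cos(4*t/5))/25) dt + (-24*B_t^2*cos(4*t/5)/5) dB_t.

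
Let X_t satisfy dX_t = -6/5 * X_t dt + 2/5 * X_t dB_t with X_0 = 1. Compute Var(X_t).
Var(X_t) = (exp(4*t/25) - 1)*exp(-12*t/5)

For GBM dX = mu X dt + sigma X dB with X_0 = x_0, apply Itô to Y = log X: dY = (mu - sigma^2/2) dt + sigma dB, so Y_t = log(x_0) + (mu - sigma^2/2) t + sigma B_t and hence X_t = x_0 * exp((mu - sigma^2/2) t + sigma B_t).
With mu = -6/5, sigma = 2/5, x_0 = 1, this gives:
  X_t = 1 * exp((-32/25) * t + (2/5) * B_t).
Since sigma*B_t ~ Normal(0, sigma^2 t), E[exp(sigma*B_t)] = exp(sigma^2 t / 2); so E[X_t] = x_0 * exp((mu - sigma^2/2) t) * exp(sigma^2 t / 2) = x_0 * exp(mu t) = exp(-6*t/5).
Var(X_t) = E[X_t^2] - (E[X_t])^2 = x_0^2 * exp(2 mu t) * (exp(sigma^2 t) - 1) = (exp(4*t/25) - 1)*exp(-12*t/5).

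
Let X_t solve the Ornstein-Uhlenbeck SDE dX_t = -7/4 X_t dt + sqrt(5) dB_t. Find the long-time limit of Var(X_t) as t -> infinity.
lim Var(X_t) = 10/7

The OU SDE dX = -theta X dt + sigma dB admits the integrating factor exp(theta t): d(exp(theta t) X_t) = sigma exp(theta t) dB_t. Integrating from 0 to t gives X_t = x_0 * exp(-theta t) + sigma * int_0^t exp(-theta (t-s)) dB_s for any initial x_0. The Itô integral has variance (by the Itô isometry) sigma^2 * int_0^t exp(-2 theta (t - s)) ds = sigma^2 * (1 - exp(-2 theta t)) / (2 theta), independent of x_0.
With theta = 7/4, sigma = sqrt(5):
  Var(X_t) = (sqrt(5))^2 * (1 - exp(-2*7/4 t)) / (2 * 7/4) = 10/7 - 10*exp(-7*t/2)/7.
As t -> infinity, exp(-2*7/4 t) -> 0, so the stationary variance is sigma^2 / (2 theta) = 10/7.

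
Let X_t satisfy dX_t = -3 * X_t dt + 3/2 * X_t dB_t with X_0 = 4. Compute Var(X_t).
Var(X_t) = (16*exp(9*t/4) - 16)*exp(-6*t)

For GBM dX = mu X dt + sigma X dB with X_0 = x_0, apply Itô to Y = log X: dY = (mu - sigma^2/2) dt + sigma dB, so Y_t = log(x_0) + (mu - sigma^2/2) t + sigma B_t and hence X_t = x_0 * exp((mu - sigma^2/2) t + sigma B_t).
With mu = -3, sigma = 3/2, x_0 = 4, this gives:
  X_t = 4 * exp((-33/8) * t + (3/2) * B_t).
Since sigma*B_t ~ Normal(0, sigma^2 t), E[exp(sigma*B_t)] = exp(sigma^2 t / 2); so E[X_t] = x_0 * exp((mu - sigma^2/2) t) * exp(sigma^2 t / 2) = x_0 * exp(mu t) = 4*exp(-3*t).
Var(X_t) = E[X_t^2] - (E[X_t])^2 = x_0^2 * exp(2 mu t) * (exp(sigma^2 t) - 1) = (16*exp(9*t/4) - 16)*exp(-6*t).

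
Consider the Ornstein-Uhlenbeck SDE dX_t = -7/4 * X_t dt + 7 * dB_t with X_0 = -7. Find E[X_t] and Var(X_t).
E[X_t] = -7*exp(-7*t/4); Var(X_t) = 14 - 14*exp(-7*t/2)

The OU SDE dX = -theta X dt + sigma dB admits the integrating factor exp(theta t): d(exp(theta t) X_t) = sigma exp(theta t) dB_t. Integrating from 0 to t:
  X_t = x_0 * exp(-theta t) + sigma * int_0^t exp(-theta (t-s)) dB_s.
The Itô integral has mean 0 and (by the Itô isometry) variance sigma^2 * int_0^t exp(-2 theta (t - s)) ds = sigma^2 * (1 - exp(-2 theta t)) / (2 theta).
With theta = 7/4, sigma = 7, x_0 = -7:
  E[X_t] = -7 * exp(-7/4 t) = -7*exp(-7*t/4)
  Var(X_t) = (7)^2 * (1 - exp(-2*7/4 t)) / (2 * 7/4) = 14 - 14*exp(-7*t/2).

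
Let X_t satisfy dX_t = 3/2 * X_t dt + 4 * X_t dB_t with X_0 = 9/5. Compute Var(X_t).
Var(X_t) = 81*(exp(16*t) - 1)*exp(3*t)/25

For GBM dX = mu X dt + sigma X dB with X_0 = x_0, apply Itô to Y = log X: dY = (mu - sigma^2/2) dt + sigma dB, so Y_t = log(x_0) + (mu - sigma^2/2) t + sigma B_t and hence X_t = x_0 * exp((mu - sigma^2/2) t + sigma B_t).
With mu = 3/2, sigma = 4, x_0 = 9/5, this gives:
  X_t = 9/5 * exp((-13/2) * t + (4) * B_t).
Since sigma*B_t ~ Normal(0, sigma^2 t), E[exp(sigma*B_t)] = exp(sigma^2 t / 2); so E[X_t] = x_0 * exp((mu - sigma^2/2) t) * exp(sigma^2 t / 2) = x_0 * exp(mu t) = 9*exp(3*t/2)/5.
Var(X_t) = E[X_t^2] - (E[X_t])^2 = x_0^2 * exp(2 mu t) * (exp(sigma^2 t) - 1) = 81*(exp(16*t) - 1)*exp(3*t)/25.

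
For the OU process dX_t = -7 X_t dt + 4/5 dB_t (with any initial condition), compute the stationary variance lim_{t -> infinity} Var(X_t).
lim Var(X_t) = 8/175

The OU SDE dX = -theta X dt + sigma dB admits the integrating factor exp(theta t): d(exp(theta t) X_t) = sigma exp(theta t) dB_t. Integrating from 0 to t gives X_t = x_0 * exp(-theta t) + sigma * int_0^t exp(-theta (t-s)) dB_s for any initial x_0. The Itô integral has variance (by the Itô isometry) sigma^2 * int_0^t exp(-2 theta (t - s)) ds = sigma^2 * (1 - exp(-2 theta t)) / (2 theta), independent of x_0.
With theta = 7, sigma = 4/5:
  Var(X_t) = (4/5)^2 * (1 - exp(-2*7 t)) / (2 * 7) = 8/175 - 8*exp(-14*t)/175.
As t -> infinity, exp(-2*7 t) -> 0, so the stationary variance is sigma^2 / (2 theta) = 8/175.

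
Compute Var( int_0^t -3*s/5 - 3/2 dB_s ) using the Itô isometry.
Var = 3*t*(4*t^2 + 30*t + 75)/100

The Itô integral of a deterministic integrand f(s) has mean 0 because each increment f(s) * (B_{s+ds} - B_s) has mean 0. By the Itô isometry:
  Var( int_0^t f(s) dB_s ) = E[ (int_0^t f(s) dB_s)^2 ] = int_0^t f(s)^2 ds.
Here f(s) = -3*s/5 - 3/2, so f(s)^2 = 9*(2*s + 5)^2/100. Integrate:
  int_0^t (9*(2*s + 5)^2/100) ds = 3*t*(4*t^2 + 30*t + 75)/100.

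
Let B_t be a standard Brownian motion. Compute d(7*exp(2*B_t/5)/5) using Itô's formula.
d(7*exp(2*B_t/5)/5) = (14*exp(2*B_t/5)/125) dt + (14*exp(2*B_t/5)/25) dB_t

Itô's formula for f(B_t) gives d f(B_t) = f'(B_t) dB_t + (1/2) f''(B_t) dt. Compute derivatives of f(x) = 7*exp(2*x/5)/5:
  f'(x)  = 14*exp(2*x/5)/25
  f''(x) = 28*exp(2*x/5)/125
Substitute x = B_t and multiply the f'' term by 1/2:
  drift     = (1/2) * (28*exp(2*x/5)/125) evaluated at B_t = 14*exp(2*B_t/5)/125
  diffusion = (14*exp(2*x/5)/25) evaluated at B_t = 14*exp(2*B_t/5)/25
Therefore d(7*exp(2*B_t/5)/5) = (14*exp(2*B_t/5)/125) dt + (14*exp(2*B_t/5)/25) dB_t.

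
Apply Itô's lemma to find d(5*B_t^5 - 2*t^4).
d(5*B_t^5 - 2*t^4) = (50*B_t^3 - 8*t^3) dt + (25*B_t^4) dB_t

Itô's formula for f(t, x): d f(t, B_t) = (f_t + (1/2) f_xx) dt + f_x dB_t. Compute partials of f(t, x) = -2*t^4 + 5*x^5:
  f_t(t,x)  = -8*t^3
  f_x(t,x)  = 25*x^4
  f_xx(t,x) = 100*x^3
Assemble drift = f_t + (1/2) f_xx = -8*t^3 + 50*x^3 and diffusion = f_x = 25*x^4. Substituting x = B_t:
  d(5*B_t^5 - 2*t^4) = (50*B_t^3 - 8*t^3) dt + (25*B_t^4) dB_t.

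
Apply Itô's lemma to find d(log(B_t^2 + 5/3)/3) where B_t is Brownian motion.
d(log(B_t^2 + 5/3)/3) = ((5 - 3*B_t^2)/(3*B_t^2 + 5)^2) dt + (2*B_t/(3*B_t^2 + 5)) dB_t

Itô's formula for f(B_t) gives d f(B_t) = f'(B_t) dB_t + (1/2) f''(B_t) dt. Compute derivatives of f(x) = log(x^2 + 5/3)/3:
  f'(x)  = 2*x/(3*x^2 + 5)
  f''(x) = 2*(5 - 3*x^2)/(3*x^2 + 5)^2
Substitute x = B_t and multiply the f'' term by 1/2:
  drift     = (1/2) * (2*(5 - 3*x^2)/(3*x^2 + 5)^2) evaluated at B_t = (5 - 3*B_t^2)/(3*B_t^2 + 5)^2
  diffusion = (2*x/(3*x^2 + 5)) evaluated at B_t = 2*B_t/(3*B_t^2 + 5)
Therefore d(log(B_t^2 + 5/3)/3) = ((5 - 3*B_t^2)/(3*B_t^2 + 5)^2) dt + (2*B_t/(3*B_t^2 + 5)) dB_t.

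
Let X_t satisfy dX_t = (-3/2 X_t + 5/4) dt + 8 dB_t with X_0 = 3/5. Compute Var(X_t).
Var(X_t) = 64/3 - 64*exp(-3*t)/3

The variance V(t) = Var(X_t) satisfies V'(t) = 2 a V(t) + c^2 with V(0) = 0 (drift coefficient is linear in X, diffusion is constant). With a = -3/2, c = 8, the solution is
  V(t) = (c^2 / (2 a)) * (exp(2 a t) - 1)
       = (8^2 / (2*(-3/2))) * (exp((-3) t) - 1)
       = 64/3 - 64*exp(-3*t)/3.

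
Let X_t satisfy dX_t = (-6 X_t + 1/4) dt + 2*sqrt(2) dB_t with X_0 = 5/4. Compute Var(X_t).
Var(X_t) = 2/3 - 2*exp(-12*t)/3

The variance V(t) = Var(X_t) satisfies V'(t) = 2 a V(t) + c^2 with V(0) = 0 (drift coefficient is linear in X, diffusion is constant). With a = -6, c = 2*sqrt(2), the solution is
  V(t) = (c^2 / (2 a)) * (exp(2 a t) - 1)
       = ((2*sqrt(2))^2 / (2*(-6))) * (exp((-12) t) - 1)
       = 2/3 - 2*exp(-12*t)/3.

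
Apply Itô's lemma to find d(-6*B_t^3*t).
d(-6*B_t^3*t) = (6*B_t*(-B_t^2 - 3*t)) dt + (-18*B_t^2*t) dB_t

Itô's formula for f(t, x): d f(t, B_t) = (f_t + (1/2) f_xx) dt + f_x dB_t. Compute partials of f(t, x) = -6*t*x^3:
  f_t(t,x)  = -6*x^3
  f_x(t,x)  = -18*t*x^2
  f_xx(t,x) = -36*t*x
Assemble drift = f_t + (1/2) f_xx = 6*x*(-3*t - x^2) and diffusion = f_x = -18*t*x^2. Substituting x = B_t:
  d(-6*B_t^3*t) = (6*B_t*(-B_t^2 - 3*t)) dt + (-18*B_t^2*t) dB_t.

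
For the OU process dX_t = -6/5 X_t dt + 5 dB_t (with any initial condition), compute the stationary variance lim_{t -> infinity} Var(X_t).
lim Var(X_t) = 125/12

The OU SDE dX = -theta X dt + sigma dB admits the integrating factor exp(theta t): d(exp(theta t) X_t) = sigma exp(theta t) dB_t. Integrating from 0 to t gives X_t = x_0 * exp(-theta t) + sigma * int_0^t exp(-theta (t-s)) dB_s for any initial x_0. The Itô integral has variance (by the Itô isometry) sigma^2 * int_0^t exp(-2 theta (t - s)) ds = sigma^2 * (1 - exp(-2 theta t)) / (2 theta), independent of x_0.
With theta = 6/5, sigma = 5:
  Var(X_t) = (5)^2 * (1 - exp(-2*6/5 t)) / (2 * 6/5) = 125/12 - 125*exp(-12*t/5)/12.
As t -> infinity, exp(-2*6/5 t) -> 0, so the stationary variance is sigma^2 / (2 theta) = 125/12.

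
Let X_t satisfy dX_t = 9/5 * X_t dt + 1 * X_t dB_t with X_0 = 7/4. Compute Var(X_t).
Var(X_t) = 49*(exp(t) - 1)*exp(18*t/5)/16

For GBM dX = mu X dt + sigma X dB with X_0 = x_0, apply Itô to Y = log X: dY = (mu - sigma^2/2) dt + sigma dB, so Y_t = log(x_0) + (mu - sigma^2/2) t + sigma B_t and hence X_t = x_0 * exp((mu - sigma^2/2) t + sigma B_t).
With mu = 9/5, sigma = 1, x_0 = 7/4, this gives:
  X_t = 7/4 * exp((13/10) * t + (1) * B_t).
Since sigma*B_t ~ Normal(0, sigma^2 t), E[exp(sigma*B_t)] = exp(sigma^2 t / 2); so E[X_t] = x_0 * exp((mu - sigma^2/2) t) * exp(sigma^2 t / 2) = x_0 * exp(mu t) = 7*exp(9*t/5)/4.
Var(X_t) = E[X_t^2] - (E[X_t])^2 = x_0^2 * exp(2 mu t) * (exp(sigma^2 t) - 1) = 49*(exp(t) - 1)*exp(18*t/5)/16.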